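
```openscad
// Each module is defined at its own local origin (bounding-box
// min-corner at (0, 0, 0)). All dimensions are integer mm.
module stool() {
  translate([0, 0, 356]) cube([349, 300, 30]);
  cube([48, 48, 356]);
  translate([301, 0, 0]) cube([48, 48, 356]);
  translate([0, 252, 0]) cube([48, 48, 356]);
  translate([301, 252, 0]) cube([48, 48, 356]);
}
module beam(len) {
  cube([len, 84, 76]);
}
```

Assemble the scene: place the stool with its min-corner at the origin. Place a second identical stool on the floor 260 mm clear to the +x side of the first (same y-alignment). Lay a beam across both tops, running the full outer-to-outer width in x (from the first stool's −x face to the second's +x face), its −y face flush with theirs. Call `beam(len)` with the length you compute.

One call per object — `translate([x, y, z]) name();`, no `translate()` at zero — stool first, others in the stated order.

stool();
translate([609, 0, 0]) stool();
translate([0, 0, 386]) beam(958);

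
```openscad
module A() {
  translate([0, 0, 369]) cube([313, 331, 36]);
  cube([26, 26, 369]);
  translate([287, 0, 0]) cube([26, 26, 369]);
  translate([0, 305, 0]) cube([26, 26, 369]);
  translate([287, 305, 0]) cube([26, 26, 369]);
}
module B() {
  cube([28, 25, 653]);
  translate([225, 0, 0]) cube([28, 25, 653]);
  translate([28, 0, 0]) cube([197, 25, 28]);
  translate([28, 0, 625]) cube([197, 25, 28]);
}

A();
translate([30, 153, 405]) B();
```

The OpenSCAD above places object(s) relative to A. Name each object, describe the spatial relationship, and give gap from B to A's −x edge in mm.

The picture frame's min-x is at 30; the stool's min-x is 0; gap = 30 mm.

A is a stool. B is a picture frame. The picture frame is on top of the stool, centred. The gap from the picture frame to the stool's −x edge is 30 mm.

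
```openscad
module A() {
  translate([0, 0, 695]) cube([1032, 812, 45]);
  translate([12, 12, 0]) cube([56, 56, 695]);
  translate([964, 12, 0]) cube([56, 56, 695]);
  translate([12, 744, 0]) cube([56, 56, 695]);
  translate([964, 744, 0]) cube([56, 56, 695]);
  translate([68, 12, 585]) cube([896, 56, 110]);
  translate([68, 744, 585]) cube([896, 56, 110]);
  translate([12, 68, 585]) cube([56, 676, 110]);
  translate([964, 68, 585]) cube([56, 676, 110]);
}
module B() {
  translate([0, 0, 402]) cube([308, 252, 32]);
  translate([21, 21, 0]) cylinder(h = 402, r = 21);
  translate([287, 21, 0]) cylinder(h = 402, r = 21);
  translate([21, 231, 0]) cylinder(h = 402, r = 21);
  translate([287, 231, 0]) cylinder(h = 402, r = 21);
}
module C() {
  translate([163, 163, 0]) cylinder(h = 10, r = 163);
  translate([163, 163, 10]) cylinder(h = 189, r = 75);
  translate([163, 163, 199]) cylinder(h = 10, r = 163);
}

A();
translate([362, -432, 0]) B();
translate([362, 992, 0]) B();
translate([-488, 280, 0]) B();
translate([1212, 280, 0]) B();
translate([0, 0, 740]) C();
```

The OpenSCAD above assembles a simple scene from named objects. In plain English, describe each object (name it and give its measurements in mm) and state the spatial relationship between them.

A is a table: top 1032 mm (x) × 812 mm (y), 45 mm thick, upper face at z = 740 mm, on four 56×56 mm square legs, each inset 12 mm from the nearest pair of top edges, running from z = 0 to the bottom of the top. Four apron rails, 56 mm thick and 110 mm tall, run between adjacent legs with their top edges flush with the underside of the top and their outer faces flush with the legs' outer faces.

B is a four-legged stool. The seat is 308×252 mm, 32 mm thick, top at z = 434 mm. It stands on four round legs, each 42 mm in diameter, from z = 0 to the seat underside, each leg's axis is inset half a diameter from the nearest pair of seat edges (so the leg's bounding box is flush with the corner).

C is a spool: two coaxial disc flanges of radius 163 mm and thickness 10 mm, joined by a core cylinder of radius 75 mm and height 189 mm. The lower flange rests on z = 0 and the three cylinders share a vertical axis.

Four stools sit around the table at the −y, +y, −x, +x sides. The spool is on top of the table.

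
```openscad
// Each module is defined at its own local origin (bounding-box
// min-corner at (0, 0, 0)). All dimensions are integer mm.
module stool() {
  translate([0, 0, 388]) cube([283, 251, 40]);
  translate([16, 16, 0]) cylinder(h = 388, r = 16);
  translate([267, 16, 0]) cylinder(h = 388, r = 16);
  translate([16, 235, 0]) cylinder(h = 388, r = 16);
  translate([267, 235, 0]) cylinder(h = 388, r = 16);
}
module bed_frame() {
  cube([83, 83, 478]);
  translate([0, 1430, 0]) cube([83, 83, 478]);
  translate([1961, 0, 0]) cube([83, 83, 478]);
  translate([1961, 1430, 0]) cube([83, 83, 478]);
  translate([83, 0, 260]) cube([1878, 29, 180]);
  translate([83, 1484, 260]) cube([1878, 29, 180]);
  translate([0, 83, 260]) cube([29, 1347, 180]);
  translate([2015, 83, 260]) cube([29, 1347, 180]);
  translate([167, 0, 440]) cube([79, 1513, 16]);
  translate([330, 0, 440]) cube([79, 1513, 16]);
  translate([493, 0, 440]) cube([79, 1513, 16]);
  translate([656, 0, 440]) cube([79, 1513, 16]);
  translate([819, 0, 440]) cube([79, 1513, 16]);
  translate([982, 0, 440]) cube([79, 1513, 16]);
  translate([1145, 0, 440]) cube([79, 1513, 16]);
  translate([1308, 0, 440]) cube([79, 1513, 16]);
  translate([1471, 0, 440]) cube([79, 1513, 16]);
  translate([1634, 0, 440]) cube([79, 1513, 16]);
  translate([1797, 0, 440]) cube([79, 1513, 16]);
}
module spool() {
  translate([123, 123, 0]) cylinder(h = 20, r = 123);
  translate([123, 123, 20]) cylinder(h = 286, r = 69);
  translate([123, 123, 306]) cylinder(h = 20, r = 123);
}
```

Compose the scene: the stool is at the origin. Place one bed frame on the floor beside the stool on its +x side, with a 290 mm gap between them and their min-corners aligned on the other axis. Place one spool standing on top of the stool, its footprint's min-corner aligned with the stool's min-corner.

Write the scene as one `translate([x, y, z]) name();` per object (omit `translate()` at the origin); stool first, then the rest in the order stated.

stool();
translate([573, 0, 0]) bed_frame();
translate([0, 0, 428]) spool();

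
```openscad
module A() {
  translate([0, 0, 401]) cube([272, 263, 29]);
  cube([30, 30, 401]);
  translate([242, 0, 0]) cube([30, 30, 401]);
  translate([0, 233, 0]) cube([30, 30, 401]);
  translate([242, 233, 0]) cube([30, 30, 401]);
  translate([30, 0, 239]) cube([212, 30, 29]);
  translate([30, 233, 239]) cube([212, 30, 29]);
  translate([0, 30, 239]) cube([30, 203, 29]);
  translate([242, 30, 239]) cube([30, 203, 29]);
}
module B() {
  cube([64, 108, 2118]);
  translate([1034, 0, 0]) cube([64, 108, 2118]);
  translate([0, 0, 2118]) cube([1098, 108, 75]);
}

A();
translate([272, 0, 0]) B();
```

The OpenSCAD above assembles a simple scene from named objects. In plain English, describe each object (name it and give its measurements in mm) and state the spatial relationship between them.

A is a simple wooden stool: a rectangular seat 272 mm (x) by 263 mm (y), 29 mm thick, top face at z = 430 mm, on four square legs, each 30×30 mm in cross-section. The legs rest on z = 0, each flush with a corner of the seat. Four stretchers, 30 mm wide and 29 mm tall, connect adjacent legs with their undersides at z = 239 mm, each running between the inner faces of the legs it joins and aligned with the legs' outer faces on the other axis.

B is a rectangular door frame: two vertical jambs of 64×108 mm section, 2118 mm tall, with a clear opening 970 mm wide between their inner faces. A header 75 mm tall and 108 mm deep lies on top of the jambs and spans the full outside width.

The door frame is against the stool's +x side, with their −y faces flush.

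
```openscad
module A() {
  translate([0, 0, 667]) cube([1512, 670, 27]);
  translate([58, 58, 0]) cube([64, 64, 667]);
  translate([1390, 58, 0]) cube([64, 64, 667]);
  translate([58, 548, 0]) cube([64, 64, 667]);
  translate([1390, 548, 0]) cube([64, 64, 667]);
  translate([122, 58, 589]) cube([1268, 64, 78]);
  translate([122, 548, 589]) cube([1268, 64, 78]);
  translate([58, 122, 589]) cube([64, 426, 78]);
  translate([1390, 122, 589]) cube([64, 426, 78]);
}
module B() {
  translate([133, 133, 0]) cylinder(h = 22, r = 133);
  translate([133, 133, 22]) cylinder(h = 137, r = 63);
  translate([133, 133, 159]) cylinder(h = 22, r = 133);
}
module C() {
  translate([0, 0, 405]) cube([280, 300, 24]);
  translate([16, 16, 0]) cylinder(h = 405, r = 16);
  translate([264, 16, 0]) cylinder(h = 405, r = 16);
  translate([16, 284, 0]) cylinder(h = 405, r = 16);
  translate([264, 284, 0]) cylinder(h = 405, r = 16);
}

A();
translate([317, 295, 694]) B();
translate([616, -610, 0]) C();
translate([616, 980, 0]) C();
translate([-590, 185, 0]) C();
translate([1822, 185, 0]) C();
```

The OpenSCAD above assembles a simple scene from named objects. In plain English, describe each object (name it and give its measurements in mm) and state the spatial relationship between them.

A is a table with a 1512×670 mm rectangular top, 27 mm thick, top surface at z = 694 mm, supported by four 64×64 mm square legs, each inset 58 mm from the nearest pair of top edges, running from the floor. Four apron rails, 64 mm thick and 78 mm tall, run between adjacent legs with their top edges flush with the underside of the top and their outer faces flush with the legs' outer faces.

B is a spool: two coaxial disc flanges of radius 133 mm and thickness 22 mm, joined by a core cylinder of radius 63 mm and height 137 mm. The lower flange rests on z = 0 and the three cylinders share a vertical axis.

C is a four-legged stool. The seat is a 280×300×24 mm slab whose top surface is at z = 429 mm; four round legs, each 32 mm in diameter, run from the floor (z = 0) to the underside of the seat, each leg's axis is inset half a diameter from the nearest pair of seat edges (so the leg's bounding box is flush with the corner).

The spool is on top of the table. Four stools sit around the table at the −y, +y, −x, +x sides.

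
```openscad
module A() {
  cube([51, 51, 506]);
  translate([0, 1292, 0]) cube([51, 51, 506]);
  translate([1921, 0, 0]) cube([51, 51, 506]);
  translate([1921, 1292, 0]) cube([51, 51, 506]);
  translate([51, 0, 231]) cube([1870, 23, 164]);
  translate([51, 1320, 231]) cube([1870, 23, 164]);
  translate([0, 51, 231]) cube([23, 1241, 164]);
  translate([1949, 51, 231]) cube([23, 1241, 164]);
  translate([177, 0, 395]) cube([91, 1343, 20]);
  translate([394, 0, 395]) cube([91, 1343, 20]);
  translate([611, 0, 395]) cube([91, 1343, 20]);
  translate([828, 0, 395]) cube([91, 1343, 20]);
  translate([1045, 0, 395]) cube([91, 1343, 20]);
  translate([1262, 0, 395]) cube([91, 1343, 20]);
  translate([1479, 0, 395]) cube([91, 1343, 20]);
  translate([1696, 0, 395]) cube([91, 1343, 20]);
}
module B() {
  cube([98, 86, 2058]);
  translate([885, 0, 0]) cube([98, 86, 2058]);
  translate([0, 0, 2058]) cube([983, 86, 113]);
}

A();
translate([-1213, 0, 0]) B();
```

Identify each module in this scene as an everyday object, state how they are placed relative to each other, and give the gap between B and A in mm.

The door frame's nearest face is 230 mm from the bed frame's −x face.

A is a bed frame. B is a door frame. The door frame is on the floor beside the bed frame on its −x side. The gap between the door frame and the bed frame is 230 mm.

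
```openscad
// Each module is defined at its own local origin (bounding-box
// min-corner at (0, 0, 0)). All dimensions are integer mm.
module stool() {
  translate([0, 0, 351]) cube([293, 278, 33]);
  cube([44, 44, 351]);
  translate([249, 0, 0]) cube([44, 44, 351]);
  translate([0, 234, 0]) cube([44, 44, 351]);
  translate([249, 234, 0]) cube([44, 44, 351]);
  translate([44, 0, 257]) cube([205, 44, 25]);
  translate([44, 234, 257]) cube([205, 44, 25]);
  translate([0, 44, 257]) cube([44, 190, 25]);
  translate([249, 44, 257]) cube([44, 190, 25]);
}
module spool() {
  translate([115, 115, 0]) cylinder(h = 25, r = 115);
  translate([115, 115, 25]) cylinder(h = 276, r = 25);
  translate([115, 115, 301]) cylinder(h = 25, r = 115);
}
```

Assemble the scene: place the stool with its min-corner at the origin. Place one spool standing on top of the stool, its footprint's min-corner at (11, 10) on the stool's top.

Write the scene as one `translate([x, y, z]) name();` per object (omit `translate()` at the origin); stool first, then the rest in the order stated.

stool();
translate([11, 10, 384]) spool();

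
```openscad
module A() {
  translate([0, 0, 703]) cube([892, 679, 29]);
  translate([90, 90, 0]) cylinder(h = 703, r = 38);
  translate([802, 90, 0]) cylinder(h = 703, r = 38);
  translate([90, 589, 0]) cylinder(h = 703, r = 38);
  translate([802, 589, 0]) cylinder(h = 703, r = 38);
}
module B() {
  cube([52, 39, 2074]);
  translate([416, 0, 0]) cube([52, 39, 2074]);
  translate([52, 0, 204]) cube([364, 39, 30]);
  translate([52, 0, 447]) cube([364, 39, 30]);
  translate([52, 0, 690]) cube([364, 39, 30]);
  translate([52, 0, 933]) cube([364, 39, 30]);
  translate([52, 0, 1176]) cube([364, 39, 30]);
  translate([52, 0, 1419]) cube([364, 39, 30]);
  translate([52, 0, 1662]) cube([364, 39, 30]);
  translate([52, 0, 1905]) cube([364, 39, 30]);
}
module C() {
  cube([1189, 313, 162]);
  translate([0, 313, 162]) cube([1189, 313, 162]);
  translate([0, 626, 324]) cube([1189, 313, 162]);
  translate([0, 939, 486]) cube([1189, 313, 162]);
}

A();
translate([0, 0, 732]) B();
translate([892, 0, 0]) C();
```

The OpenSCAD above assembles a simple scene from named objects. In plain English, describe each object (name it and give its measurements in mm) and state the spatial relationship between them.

A is a rectangular dining table. The top is 892×679×29 mm with its upper surface at z = 732 mm. It stands on four round legs of 76 mm diameter, each leg's bounding box inset 52 mm from the nearest pair of top edges, running from the floor to the underside of the top.

B is a straight ladder. Two 52×39 mm vertical rails, 2074 mm tall, stand 468 mm apart (outside-to-outside) with their front faces coplanar on the −y side. 8 rungs, each 39 mm deep and 30 mm tall, span between the inner faces of the rails, front faces flush with the rails. The lowest rung's underside is at z = 204 mm and rungs are spaced 243 mm apart (underside to underside).

C is a run of 4 identical solid stair steps. Each tread is 1189×313 mm and each step block is 162 mm high. Step 1 rests on the floor; step k is offset from step 1 by (k−1)×313 mm in y and (k−1)×162 mm in z.

The ladder is on top of the table. The staircase is against the table's +x side, with their −y faces flush.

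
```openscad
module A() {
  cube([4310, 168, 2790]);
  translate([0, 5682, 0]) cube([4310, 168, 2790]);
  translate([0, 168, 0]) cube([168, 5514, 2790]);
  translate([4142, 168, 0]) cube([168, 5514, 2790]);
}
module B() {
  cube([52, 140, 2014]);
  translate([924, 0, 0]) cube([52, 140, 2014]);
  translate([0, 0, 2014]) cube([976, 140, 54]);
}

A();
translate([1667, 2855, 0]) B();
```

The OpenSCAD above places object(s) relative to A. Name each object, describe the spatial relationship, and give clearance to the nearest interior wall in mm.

A is a house frame. B is a door frame. The door frame sits inside the house frame, centred. The clearance to the nearest interior wall is 1499 mm.

Clearances: x = 1499, y = 2687; minimum 1499 mm.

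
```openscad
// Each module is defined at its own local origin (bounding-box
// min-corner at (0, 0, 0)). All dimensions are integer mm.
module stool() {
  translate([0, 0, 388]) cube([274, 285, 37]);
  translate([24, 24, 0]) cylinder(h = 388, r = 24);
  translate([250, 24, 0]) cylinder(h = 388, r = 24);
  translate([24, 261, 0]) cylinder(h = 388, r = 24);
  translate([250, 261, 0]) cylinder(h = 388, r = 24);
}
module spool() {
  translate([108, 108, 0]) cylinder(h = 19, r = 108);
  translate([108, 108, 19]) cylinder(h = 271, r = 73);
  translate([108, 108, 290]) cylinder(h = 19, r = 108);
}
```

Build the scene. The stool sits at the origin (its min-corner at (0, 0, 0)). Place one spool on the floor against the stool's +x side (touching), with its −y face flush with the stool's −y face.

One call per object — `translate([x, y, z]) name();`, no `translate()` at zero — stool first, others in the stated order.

stool();
translate([274, 0, 0]) spool();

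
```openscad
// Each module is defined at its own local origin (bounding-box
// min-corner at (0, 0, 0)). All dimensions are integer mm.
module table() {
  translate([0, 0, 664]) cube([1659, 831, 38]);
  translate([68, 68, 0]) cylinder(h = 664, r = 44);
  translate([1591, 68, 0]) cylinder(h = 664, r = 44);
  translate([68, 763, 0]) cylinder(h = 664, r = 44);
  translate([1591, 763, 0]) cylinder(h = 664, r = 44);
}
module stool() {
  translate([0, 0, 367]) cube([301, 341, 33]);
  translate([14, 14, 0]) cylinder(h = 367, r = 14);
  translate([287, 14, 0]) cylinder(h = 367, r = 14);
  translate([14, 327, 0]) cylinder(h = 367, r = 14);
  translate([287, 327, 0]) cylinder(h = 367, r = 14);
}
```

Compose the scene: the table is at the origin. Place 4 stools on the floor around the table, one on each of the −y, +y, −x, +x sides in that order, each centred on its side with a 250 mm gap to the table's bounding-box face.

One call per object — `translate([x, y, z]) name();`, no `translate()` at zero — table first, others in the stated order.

table();
translate([679, -591, 0]) stool();
translate([679, 1081, 0]) stool();
translate([-551, 245, 0]) stool();
translate([1909, 245, 0]) stool();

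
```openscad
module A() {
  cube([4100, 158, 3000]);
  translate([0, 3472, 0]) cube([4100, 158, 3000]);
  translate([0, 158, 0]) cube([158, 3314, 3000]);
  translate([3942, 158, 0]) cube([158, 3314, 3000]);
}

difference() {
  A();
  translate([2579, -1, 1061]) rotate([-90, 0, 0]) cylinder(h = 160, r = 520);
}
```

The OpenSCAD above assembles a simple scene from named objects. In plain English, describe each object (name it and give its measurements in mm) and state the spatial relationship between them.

A is a box-shaped house frame (walls only): outside footprint 4100×3630 mm, wall height 3000 mm, wall thickness 158 mm. The two y-facing walls run the full x-width; the two x-facing walls fit between the inner faces of the y-facing walls.

The house frame has a circular hole of radius 520 mm through its front wall, centred at (x = 2579, z = 1061).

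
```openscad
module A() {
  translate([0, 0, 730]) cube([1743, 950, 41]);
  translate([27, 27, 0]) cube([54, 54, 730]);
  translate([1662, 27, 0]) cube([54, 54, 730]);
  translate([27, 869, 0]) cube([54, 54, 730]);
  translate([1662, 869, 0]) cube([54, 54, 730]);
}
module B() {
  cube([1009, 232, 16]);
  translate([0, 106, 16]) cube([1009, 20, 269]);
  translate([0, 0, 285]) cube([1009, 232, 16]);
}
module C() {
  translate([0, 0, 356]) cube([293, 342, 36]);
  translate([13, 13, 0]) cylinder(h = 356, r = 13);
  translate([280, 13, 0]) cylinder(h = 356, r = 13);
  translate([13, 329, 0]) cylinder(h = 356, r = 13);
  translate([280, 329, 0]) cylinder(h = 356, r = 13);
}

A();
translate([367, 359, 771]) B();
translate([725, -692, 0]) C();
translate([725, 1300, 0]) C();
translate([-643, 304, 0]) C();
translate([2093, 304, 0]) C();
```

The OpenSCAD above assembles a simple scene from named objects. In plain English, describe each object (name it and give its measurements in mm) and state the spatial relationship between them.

A is a table with a 1743×950 mm rectangular top, 41 mm thick, top surface at z = 771 mm, supported by four 54×54 mm square legs, each inset 27 mm from the nearest pair of top edges, running from the floor.

B is an I-beam lying along x, 1009 mm long. Overall section height 301 mm. Two flanges 232 mm wide (y) and 16 mm thick, one on the floor and one at the top; a web 20 mm thick runs between them, centred on the flange width.

C is a four-legged stool. The seat is 293×342 mm, 36 mm thick, top at z = 392 mm. It stands on four round legs, each 26 mm in diameter, from z = 0 to the seat underside, each leg's axis is inset half a diameter from the nearest pair of seat edges (so the leg's bounding box is flush with the corner).

The I-beam is on top of the table, centred. Four stools sit around the table at the −y, +y, −x, +x sides.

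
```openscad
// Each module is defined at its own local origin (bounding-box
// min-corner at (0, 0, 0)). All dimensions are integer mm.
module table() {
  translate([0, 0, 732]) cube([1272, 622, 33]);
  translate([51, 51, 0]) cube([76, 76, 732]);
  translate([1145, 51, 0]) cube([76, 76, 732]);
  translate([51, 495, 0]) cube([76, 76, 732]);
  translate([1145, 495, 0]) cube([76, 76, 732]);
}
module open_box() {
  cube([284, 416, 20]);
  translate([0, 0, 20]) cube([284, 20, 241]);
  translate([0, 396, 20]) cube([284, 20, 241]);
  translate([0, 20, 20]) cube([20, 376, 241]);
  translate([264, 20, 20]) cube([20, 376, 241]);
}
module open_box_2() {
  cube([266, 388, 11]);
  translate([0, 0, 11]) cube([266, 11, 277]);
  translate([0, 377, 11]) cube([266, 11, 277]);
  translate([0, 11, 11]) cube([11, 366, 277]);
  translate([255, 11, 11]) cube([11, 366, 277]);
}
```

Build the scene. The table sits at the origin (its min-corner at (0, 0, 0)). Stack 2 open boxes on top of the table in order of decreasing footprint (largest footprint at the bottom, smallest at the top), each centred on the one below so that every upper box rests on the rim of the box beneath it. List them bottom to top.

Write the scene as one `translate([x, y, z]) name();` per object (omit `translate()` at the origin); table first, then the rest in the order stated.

table();
translate([494, 103, 765]) open_box();
translate([503, 117, 1026]) open_box_2();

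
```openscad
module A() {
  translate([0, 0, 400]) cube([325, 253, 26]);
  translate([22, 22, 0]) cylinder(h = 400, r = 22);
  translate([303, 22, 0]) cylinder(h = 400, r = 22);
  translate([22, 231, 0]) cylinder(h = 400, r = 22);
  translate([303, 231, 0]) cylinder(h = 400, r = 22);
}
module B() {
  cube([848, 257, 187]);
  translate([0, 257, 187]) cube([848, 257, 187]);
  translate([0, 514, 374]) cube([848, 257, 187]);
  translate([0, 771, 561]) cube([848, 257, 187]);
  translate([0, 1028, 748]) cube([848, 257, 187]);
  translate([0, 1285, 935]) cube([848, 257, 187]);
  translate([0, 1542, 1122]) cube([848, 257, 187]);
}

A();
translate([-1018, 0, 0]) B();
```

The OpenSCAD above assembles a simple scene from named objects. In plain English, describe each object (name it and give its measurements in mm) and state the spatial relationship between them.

A is a simple wooden stool: a rectangular seat 325 mm (x) by 253 mm (y), 26 mm thick, top face at z = 426 mm, on four round legs, each 44 mm in diameter. The legs rest on z = 0, each leg's axis is inset half a diameter from the nearest pair of seat edges (so the leg's bounding box is flush with the corner).

B is a run of 7 identical solid stair steps. Each tread is 848×257 mm and each step block is 187 mm high. Step 1 rests on the floor; step k is offset from step 1 by (k−1)×257 mm in y and (k−1)×187 mm in z.

The staircase is on the floor beside the stool on its −x side.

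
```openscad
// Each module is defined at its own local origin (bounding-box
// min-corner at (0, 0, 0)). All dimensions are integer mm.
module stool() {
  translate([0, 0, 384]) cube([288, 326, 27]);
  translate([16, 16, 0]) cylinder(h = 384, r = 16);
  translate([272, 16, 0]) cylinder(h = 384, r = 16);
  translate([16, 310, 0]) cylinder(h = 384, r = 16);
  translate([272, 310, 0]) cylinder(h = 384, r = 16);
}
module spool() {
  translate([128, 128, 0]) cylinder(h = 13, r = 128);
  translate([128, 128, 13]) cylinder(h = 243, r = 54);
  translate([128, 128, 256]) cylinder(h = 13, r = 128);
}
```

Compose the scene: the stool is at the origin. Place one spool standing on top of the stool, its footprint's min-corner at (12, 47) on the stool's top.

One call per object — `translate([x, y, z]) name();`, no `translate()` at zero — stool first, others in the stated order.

stool();
translate([12, 47, 411]) spool();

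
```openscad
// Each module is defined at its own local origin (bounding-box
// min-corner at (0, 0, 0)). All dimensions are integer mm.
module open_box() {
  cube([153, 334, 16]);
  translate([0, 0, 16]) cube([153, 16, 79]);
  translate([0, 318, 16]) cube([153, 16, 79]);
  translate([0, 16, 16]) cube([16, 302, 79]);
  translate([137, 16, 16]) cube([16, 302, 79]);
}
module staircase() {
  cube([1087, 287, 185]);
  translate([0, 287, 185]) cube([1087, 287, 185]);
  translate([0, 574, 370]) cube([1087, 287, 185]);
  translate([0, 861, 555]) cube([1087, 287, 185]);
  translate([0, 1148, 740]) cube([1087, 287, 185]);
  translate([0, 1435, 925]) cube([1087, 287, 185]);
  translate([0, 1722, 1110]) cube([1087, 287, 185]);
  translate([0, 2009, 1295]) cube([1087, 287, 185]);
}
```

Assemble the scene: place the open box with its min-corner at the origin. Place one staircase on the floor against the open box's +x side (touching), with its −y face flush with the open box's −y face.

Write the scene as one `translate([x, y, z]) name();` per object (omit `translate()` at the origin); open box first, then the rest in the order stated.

open_box();
translate([153, 0, 0]) staircase();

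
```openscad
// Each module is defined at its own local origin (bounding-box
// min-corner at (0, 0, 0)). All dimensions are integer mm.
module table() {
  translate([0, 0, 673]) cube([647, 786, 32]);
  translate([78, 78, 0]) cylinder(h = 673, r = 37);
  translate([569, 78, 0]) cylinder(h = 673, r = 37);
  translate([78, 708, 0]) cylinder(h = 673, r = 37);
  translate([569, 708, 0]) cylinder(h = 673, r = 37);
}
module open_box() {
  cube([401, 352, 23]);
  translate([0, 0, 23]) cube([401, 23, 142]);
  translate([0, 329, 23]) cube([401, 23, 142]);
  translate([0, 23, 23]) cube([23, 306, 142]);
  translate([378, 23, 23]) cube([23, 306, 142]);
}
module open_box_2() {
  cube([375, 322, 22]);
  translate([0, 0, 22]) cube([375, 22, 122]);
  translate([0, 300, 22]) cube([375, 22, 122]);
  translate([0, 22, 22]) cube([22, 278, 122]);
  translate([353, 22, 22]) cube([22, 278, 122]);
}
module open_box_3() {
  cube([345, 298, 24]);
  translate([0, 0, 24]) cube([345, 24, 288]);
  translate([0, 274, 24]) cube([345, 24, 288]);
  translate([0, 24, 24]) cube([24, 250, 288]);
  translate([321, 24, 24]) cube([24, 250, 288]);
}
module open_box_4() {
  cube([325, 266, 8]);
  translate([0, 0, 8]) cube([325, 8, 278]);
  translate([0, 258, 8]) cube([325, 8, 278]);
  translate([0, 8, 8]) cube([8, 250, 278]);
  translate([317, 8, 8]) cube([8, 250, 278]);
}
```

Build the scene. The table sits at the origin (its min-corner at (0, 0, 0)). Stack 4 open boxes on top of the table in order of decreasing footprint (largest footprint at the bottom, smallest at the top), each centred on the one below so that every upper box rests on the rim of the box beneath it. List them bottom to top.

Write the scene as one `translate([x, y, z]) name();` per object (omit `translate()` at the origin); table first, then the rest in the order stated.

table();
translate([123, 217, 705]) open_box();
translate([136, 232, 870]) open_box_2();
translate([151, 244, 1014]) open_box_3();
translate([161, 260, 1326]) open_box_4();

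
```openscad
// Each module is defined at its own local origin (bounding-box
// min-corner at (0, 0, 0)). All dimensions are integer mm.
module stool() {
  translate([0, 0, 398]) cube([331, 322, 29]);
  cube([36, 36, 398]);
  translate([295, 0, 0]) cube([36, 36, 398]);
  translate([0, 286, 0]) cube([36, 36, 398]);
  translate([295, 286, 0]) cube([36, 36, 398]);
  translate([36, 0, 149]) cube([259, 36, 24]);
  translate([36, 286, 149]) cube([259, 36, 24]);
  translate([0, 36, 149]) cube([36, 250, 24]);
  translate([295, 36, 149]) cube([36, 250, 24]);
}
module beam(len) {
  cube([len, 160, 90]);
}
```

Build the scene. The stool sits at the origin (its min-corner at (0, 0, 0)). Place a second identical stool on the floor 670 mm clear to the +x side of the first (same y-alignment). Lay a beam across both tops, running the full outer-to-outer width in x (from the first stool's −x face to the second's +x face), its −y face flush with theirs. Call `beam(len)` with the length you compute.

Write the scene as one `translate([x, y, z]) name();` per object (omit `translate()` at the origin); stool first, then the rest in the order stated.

stool();
translate([1001, 0, 0]) stool();
translate([0, 0, 427]) beam(1332);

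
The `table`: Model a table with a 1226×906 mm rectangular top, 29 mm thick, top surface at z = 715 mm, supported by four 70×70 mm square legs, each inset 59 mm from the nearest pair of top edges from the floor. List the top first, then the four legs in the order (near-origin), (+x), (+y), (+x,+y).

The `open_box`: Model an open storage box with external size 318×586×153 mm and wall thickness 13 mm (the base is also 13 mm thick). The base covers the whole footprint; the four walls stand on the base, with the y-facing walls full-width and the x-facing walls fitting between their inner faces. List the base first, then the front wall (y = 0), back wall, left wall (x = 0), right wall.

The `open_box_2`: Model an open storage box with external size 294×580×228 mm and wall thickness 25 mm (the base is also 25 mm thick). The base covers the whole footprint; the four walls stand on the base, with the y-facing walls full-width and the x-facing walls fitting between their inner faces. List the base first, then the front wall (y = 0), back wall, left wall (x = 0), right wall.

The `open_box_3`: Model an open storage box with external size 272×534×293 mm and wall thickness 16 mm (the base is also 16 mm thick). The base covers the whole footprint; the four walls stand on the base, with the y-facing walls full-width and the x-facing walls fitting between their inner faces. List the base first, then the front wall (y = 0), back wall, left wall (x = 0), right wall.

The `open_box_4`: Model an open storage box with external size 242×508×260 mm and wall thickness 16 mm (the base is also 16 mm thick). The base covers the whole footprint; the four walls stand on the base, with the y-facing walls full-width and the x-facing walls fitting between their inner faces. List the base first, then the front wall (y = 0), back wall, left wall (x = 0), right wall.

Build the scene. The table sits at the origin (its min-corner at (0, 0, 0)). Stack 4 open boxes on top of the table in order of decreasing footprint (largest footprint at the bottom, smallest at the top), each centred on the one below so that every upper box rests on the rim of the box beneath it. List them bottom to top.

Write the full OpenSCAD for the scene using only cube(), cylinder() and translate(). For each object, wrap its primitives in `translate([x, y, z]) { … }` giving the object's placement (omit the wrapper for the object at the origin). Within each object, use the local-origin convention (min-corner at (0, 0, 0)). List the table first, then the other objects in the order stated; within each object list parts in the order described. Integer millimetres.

translate([0, 0, 686]) cube([1226, 906, 29]);
translate([59, 59, 0]) cube([70, 70, 686]);
translate([1097, 59, 0]) cube([70, 70, 686]);
translate([59, 777, 0]) cube([70, 70, 686]);
translate([1097, 777, 0]) cube([70, 70, 686]);
translate([454, 160, 715]) {
  cube([318, 586, 13]);
  translate([0, 0, 13]) cube([318, 13, 140]);
  translate([0, 573, 13]) cube([318, 13, 140]);
  translate([0, 13, 13]) cube([13, 560, 140]);
  translate([305, 13, 13]) cube([13, 560, 140]);
}
translate([466, 163, 868]) {
  cube([294, 580, 25]);
  translate([0, 0, 25]) cube([294, 25, 203]);
  translate([0, 555, 25]) cube([294, 25, 203]);
  translate([0, 25, 25]) cube([25, 530, 203]);
  translate([269, 25, 25]) cube([25, 530, 203]);
}
translate([477, 186, 1096]) {
  cube([272, 534, 16]);
  translate([0, 0, 16]) cube([272, 16, 277]);
  translate([0, 518, 16]) cube([272, 16, 277]);
  translate([0, 16, 16]) cube([16, 502, 277]);
  translate([256, 16, 16]) cube([16, 502, 277]);
}
translate([492, 199, 1389]) {
  cube([242, 508, 16]);
  translate([0, 0, 16]) cube([242, 16, 244]);
  translate([0, 492, 16]) cube([242, 16, 244]);
  translate([0, 16, 16]) cube([16, 476, 244]);
  translate([226, 16, 16]) cube([16, 476, 244]);
}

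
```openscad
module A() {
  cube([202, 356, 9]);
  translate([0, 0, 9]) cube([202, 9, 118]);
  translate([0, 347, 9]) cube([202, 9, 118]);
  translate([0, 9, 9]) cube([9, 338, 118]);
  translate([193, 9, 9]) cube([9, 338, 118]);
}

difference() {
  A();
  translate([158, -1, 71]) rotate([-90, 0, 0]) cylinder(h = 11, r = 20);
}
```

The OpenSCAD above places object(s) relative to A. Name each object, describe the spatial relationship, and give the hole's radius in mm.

The subtracted cylinder has r = 20 mm.

A is an open box. The open box has a circular hole through its front wall. The hole's radius is 20 mm.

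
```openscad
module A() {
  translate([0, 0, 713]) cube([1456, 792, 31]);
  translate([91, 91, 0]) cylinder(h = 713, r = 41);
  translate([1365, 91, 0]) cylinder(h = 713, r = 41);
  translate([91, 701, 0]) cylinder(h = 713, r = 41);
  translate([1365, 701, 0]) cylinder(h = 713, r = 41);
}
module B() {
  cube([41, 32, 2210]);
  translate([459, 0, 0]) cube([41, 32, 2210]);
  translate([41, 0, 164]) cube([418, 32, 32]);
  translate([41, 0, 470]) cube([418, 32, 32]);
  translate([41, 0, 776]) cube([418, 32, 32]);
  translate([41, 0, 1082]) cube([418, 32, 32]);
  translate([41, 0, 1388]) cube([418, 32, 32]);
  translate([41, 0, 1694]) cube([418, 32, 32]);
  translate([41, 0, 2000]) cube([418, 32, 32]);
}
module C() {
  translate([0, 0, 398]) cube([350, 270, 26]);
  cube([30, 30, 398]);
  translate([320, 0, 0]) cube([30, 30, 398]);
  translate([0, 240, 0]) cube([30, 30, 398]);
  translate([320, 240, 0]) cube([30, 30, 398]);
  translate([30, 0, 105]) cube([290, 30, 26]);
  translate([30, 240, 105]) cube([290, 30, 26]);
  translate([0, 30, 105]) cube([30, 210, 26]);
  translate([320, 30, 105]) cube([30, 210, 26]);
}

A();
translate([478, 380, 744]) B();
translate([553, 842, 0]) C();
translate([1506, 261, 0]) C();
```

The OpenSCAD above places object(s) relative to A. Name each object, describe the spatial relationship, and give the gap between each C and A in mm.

Each stool's nearest face is 50 mm from the table's bounding box.

A is a table. B is a ladder. C is a stool. The ladder is on top of the table, centred. Two stools sit around the table at the +y, +x sides. The gap between each stool and the table is 50 mm.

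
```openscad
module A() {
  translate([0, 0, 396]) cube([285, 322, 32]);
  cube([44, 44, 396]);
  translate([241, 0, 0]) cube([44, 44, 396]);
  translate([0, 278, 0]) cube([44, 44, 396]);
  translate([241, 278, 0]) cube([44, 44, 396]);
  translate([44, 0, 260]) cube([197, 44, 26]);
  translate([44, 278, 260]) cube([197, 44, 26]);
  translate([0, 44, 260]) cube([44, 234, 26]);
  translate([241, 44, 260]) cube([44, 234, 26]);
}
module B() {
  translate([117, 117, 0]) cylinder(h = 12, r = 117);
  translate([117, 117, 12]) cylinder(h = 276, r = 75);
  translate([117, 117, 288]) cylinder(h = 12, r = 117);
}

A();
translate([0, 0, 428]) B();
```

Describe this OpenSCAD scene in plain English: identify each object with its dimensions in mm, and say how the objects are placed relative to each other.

A is a four-legged stool. The seat is a 285×322×32 mm slab whose top surface is at z = 428 mm; four square legs, each 44×44 mm in cross-section, run from the floor (z = 0) to the underside of the seat, each flush with a corner of the seat. Four stretchers, 44 mm wide and 26 mm tall, connect adjacent legs with their undersides at z = 260 mm, each running between the inner faces of the legs it joins and aligned with the legs' outer faces on the other axis.

B is a spool: two coaxial disc flanges of radius 117 mm and thickness 12 mm, joined by a core cylinder of radius 75 mm and height 276 mm. The lower flange rests on z = 0 and the three cylinders share a vertical axis.

The spool is on top of the stool.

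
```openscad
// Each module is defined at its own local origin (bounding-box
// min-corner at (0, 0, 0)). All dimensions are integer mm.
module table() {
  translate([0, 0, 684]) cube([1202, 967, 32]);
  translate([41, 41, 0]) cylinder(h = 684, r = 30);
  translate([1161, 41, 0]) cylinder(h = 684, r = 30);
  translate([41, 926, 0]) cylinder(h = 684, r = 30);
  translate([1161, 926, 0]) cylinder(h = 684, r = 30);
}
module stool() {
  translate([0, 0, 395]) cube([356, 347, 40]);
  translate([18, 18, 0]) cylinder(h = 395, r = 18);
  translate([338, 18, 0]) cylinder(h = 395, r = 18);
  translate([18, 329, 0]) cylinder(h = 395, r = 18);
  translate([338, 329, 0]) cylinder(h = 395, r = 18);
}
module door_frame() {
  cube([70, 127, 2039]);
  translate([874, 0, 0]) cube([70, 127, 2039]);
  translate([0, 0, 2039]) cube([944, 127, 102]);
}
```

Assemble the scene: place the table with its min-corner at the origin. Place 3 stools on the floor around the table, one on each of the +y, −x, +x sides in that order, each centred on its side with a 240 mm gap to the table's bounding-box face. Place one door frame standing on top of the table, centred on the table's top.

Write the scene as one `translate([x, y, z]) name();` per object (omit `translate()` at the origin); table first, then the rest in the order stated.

table();
translate([423, 1207, 0]) stool();
translate([-596, 310, 0]) stool();
translate([1442, 310, 0]) stool();
translate([129, 420, 716]) door_frame();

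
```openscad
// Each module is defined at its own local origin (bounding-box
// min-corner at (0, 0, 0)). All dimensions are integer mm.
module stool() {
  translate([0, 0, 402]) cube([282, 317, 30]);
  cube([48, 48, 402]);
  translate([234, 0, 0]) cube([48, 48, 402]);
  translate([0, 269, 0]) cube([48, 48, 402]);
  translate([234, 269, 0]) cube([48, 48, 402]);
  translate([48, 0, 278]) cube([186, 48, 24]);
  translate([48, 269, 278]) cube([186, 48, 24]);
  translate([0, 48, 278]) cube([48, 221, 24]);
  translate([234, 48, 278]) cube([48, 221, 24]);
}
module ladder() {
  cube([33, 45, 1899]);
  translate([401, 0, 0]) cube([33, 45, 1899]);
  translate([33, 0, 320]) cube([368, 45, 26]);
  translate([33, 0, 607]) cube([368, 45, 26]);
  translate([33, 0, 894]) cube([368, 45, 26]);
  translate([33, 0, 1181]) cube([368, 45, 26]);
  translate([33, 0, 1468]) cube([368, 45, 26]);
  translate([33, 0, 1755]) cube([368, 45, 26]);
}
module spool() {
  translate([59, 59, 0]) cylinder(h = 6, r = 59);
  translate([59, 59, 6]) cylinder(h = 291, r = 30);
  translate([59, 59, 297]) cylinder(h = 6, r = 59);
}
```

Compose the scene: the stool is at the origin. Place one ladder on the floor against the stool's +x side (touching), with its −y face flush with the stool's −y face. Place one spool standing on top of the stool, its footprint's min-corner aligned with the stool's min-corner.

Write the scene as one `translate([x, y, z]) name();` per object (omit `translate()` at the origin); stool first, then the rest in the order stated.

stool();
translate([282, 0, 0]) ladder();
translate([0, 0, 432]) spool();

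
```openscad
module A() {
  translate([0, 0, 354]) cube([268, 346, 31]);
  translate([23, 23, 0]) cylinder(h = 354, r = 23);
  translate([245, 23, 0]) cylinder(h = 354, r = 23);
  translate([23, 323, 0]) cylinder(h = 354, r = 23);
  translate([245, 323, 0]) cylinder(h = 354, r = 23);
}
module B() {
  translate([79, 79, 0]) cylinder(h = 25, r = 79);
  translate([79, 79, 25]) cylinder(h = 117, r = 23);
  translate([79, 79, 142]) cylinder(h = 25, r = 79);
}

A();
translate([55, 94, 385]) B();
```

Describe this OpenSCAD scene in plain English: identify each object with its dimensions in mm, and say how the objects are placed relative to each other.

A is a four-legged stool. The seat is 268×346 mm, 31 mm thick, top at z = 385 mm. It stands on four round legs, each 46 mm in diameter, from z = 0 to the seat underside, each leg's axis is inset half a diameter from the nearest pair of seat edges (so the leg's bounding box is flush with the corner).

B is a spool: two coaxial disc flanges of radius 79 mm and thickness 25 mm, joined by a core cylinder of radius 23 mm and height 117 mm. The lower flange rests on z = 0 and the three cylinders share a vertical axis.

The spool is on top of the stool, centred.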